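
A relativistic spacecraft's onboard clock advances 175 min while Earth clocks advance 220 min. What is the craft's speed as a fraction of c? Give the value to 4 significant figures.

γ = Δt/τ₀ = 220/175 = 1.25714
β = √(1 − 1/γ²) = √(1 − 1/1.25714²) = 0.6060

β ≈ 0.6060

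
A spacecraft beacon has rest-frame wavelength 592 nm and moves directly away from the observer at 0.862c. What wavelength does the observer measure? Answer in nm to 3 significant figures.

Relativistic Doppler: λ_obs = λ_src √((1+β)/(1−β))
= 592 × √(1.8620/0.13800) = 592 × 3.6732 = 2170 nm

λ_obs ≈ 2170 nm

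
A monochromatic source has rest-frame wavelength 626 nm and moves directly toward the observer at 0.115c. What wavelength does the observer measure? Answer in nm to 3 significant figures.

λ_obs ≈ 558 nm

Relativistic Doppler: λ_obs = λ_src √((1−β)/(1+β))
= 626 × √(0.88500/1.1150) = 626 × 0.89091 = 558 nm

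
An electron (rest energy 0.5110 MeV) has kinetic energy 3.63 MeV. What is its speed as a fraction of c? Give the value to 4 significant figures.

β ≈ 0.9924

γ = 1 + K/(m₀c²) = 1 + 3.63/0.5110 = 8.10372
β = √(1 − 1/γ²) = 0.9924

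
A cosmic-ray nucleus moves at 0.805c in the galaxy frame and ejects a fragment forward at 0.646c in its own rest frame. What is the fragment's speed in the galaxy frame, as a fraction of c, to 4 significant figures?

Compose boost 2: (0.646 + 0.805)/(1 + 0.646×0.805) = 1.451/1.52003 = 0.9546

u ≈ 0.9546c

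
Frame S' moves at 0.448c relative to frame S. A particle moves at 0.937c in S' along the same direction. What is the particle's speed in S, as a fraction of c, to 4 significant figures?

u ≈ 0.9755c

Relativistic velocity addition: u = (u' + v)/(1 + u'v/c²)
= (0.937 + 0.448)/(1 + 0.937×0.448) = 1.385/1.41978 = 0.9755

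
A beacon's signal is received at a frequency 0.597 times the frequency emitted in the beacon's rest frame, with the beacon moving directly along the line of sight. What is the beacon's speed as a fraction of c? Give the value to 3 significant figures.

f_obs/f_src = √((1−β)/(1+β)) = 0.597  ⇒  (1−β)/(1+β) = 0.35641
β = |1 − D²|/(1 + D²) = |1 − 0.35641|/(1 + 0.35641) = 0.474

β ≈ 0.474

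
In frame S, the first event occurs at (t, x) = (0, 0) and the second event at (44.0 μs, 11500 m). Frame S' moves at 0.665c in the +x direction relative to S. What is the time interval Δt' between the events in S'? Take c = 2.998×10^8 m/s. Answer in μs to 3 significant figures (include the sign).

γ = 1/√(1 − 0.665²) = 1.3390
Δt' = γ(Δt − vΔx/c²) = 1.3390 × (44.0 μs − 0.665×11500 m / (2.998×10^8 m/s))
= 1.3390 × (18.491 μs) = 24.8 μs

Δt' ≈ 24.8 μs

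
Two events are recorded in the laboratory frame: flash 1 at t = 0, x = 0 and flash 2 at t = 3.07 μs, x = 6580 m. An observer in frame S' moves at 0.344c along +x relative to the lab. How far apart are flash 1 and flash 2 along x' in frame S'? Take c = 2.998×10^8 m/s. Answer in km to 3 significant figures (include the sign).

Δx' ≈ 6.67 km

γ = 1/√(1 − 0.344²) = 1.0650
Δx' = γ(Δx − vΔt) = 1.0650 × (6580 m − 0.344×(2.998×10^8 m/s)×3.07×10^-6 s)
= 1.0650 × (6263.4 m) = 6.67 km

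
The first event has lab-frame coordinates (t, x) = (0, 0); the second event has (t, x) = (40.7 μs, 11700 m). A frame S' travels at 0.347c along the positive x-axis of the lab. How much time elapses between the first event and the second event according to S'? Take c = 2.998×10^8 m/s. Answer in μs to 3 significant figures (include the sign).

Δt' ≈ 29.0 μs

γ = 1/√(1 − 0.347²) = 1.0663
Δt' = γ(Δt − vΔx/c²) = 1.0663 × (40.7 μs − 0.347×11700 m / (2.998×10^8 m/s))
= 1.0663 × (27.158 μs) = 29.0 μs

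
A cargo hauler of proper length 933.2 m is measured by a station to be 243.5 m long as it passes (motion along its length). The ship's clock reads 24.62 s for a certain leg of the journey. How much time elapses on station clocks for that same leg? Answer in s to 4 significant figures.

Length contraction ⇒ γ = L₀/L = 933.2/243.5 = 3.83244
Time dilation: Δt = γτ₀ = 3.83244 × 24.62 s = 94.35 s

Δt ≈ 94.35 s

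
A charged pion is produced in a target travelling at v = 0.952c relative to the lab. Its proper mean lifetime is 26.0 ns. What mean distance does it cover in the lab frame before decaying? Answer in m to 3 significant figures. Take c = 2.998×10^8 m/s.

d ≈ 24.2 m

γ = 1/√(1 − 0.952²) = 3.2669
Dilated lifetime: Δt = γτ₀ = 3.2669 × 26.0 ns = 84.940 ns
d = vΔt = 0.952c × 84.940 ns = 2.8541×10^8 m/s × 8.4940×10^-8 s = 24.2 m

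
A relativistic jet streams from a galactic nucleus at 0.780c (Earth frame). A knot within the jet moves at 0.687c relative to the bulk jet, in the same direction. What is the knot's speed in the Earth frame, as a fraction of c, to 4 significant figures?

u ≈ 0.9552c

Relativistic velocity addition: u = (u' + v)/(1 + u'v/c²)
= (0.687 + 0.780)/(1 + 0.687×0.780) = 1.467/1.53586 = 0.9552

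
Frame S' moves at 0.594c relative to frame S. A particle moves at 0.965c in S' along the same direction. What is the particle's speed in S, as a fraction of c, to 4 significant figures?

Relativistic velocity addition: u = (u' + v)/(1 + u'v/c²)
= (0.965 + 0.594)/(1 + 0.965×0.594) = 1.559/1.57321 = 0.9910

u ≈ 0.9910c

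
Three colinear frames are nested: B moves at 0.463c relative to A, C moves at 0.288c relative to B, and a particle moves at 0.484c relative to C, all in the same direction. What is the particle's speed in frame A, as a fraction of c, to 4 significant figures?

Compose boost 2: (0.288 + 0.463)/(1 + 0.288×0.463) = 0.7510/1.13334 = 0.662641
Compose boost 3: (0.484 + 0.662641)/(1 + 0.484×0.662641) = 1.14664/1.32072 = 0.8682

u ≈ 0.8682c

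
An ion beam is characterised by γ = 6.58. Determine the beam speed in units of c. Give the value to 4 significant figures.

β ≈ 0.9884

β = √(1 − 1/γ²) = √(1 − 1/6.58²) = √(0.976903) = 0.9884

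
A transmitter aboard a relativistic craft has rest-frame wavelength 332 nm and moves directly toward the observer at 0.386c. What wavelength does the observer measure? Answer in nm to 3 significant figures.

Relativistic Doppler: λ_obs = λ_src √((1−β)/(1+β))
= 332 × √(0.61400/1.3860) = 332 × 0.66558 = 221 nm

λ_obs ≈ 221 nm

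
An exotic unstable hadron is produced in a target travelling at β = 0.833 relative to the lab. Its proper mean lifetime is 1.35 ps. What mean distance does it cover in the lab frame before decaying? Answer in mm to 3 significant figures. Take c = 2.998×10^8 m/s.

γ = 1/√(1 − 0.833²) = 1.8074
Dilated lifetime: Δt = γτ₀ = 1.8074 × 1.35 ps = 2.4400 ps
d = vΔt = 0.833c × 2.4400 ps = 2.4973×10^8 m/s × 2.4400×10^-12 s = 0.609 mm

d ≈ 0.609 mm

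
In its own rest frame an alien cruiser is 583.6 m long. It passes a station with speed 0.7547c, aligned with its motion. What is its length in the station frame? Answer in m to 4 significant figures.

L ≈ 382.9 m

γ = 1/√(1 − 0.7547²) = 1.52423
Length contraction: L = L₀/γ = 583.6/1.52423 = 382.9 m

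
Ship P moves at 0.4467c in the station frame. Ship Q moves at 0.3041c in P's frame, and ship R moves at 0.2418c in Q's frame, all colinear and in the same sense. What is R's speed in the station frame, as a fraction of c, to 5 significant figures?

Compose boost 2: (0.3041 + 0.4467)/(1 + 0.3041×0.4467) = 0.75080/1.135841 = 0.6610077
Compose boost 3: (0.2418 + 0.6610077)/(1 + 0.2418×0.6610077) = 0.9028077/1.159832 = 0.77840

u ≈ 0.77840c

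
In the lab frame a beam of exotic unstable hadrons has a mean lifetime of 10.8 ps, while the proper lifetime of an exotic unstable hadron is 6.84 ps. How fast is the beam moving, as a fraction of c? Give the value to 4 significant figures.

β ≈ 0.7739

γ = Δt/τ₀ = 10.8/6.84 = 1.57895
β = √(1 − 1/γ²) = √(1 − 1/1.57895²) = 0.7739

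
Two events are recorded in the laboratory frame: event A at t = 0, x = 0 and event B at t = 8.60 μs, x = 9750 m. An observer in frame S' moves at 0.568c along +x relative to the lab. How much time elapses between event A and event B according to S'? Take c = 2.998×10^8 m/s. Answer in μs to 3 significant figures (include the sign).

Δt' ≈ -12.0 μs

γ = 1/√(1 − 0.568²) = 1.2150
Δt' = γ(Δt − vΔx/c²) = 1.2150 × (8.60 μs − 0.568×9750 m / (2.998×10^8 m/s))
= 1.2150 × (-9.8723 μs) = -12.0 μs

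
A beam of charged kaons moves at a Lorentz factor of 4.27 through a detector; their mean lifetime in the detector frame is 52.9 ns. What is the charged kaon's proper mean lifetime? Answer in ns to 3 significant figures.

τ₀ ≈ 12.4 ns

γ = 4.27 (given)
Proper time: τ₀ = Δt/γ = 52.9/4.27 = 12.4 ns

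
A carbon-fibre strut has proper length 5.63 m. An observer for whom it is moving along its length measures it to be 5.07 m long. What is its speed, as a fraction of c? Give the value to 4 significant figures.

γ = L₀/L = 5.63/5.07 = 1.11045
β = √(1 − 1/γ²) = 0.4348

β ≈ 0.4348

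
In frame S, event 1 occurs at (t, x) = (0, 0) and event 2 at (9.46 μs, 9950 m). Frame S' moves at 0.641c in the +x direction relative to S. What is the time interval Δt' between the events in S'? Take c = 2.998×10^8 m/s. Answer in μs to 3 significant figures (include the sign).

Δt' ≈ -15.4 μs

γ = 1/√(1 − 0.641²) = 1.3029
Δt' = γ(Δt − vΔx/c²) = 1.3029 × (9.46 μs − 0.641×9950 m / (2.998×10^8 m/s))
= 1.3029 × (-11.814 μs) = -15.4 μs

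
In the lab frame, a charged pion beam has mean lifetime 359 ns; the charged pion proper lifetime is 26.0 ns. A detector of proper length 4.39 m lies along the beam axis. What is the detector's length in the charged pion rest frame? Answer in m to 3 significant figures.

L ≈ 0.318 m

Time dilation ⇒ γ = Δt/τ₀ = 359/26.0 = 13.808
Length contraction: L = L₀/γ = 4.39/13.808 = 0.318 m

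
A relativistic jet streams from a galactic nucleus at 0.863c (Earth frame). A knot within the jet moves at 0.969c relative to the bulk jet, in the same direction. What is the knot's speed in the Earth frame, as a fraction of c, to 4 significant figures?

Relativistic velocity addition: u = (u' + v)/(1 + u'v/c²)
= (0.969 + 0.863)/(1 + 0.969×0.863) = 1.832/1.83625 = 0.9977

u ≈ 0.9977c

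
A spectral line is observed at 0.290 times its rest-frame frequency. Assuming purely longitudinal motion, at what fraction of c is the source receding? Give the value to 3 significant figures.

β ≈ 0.845

f_obs/f_src = √((1−β)/(1+β)) = 0.290  ⇒  (1−β)/(1+β) = 0.084100
β = |1 − D²|/(1 + D²) = |1 − 0.084100|/(1 + 0.084100) = 0.845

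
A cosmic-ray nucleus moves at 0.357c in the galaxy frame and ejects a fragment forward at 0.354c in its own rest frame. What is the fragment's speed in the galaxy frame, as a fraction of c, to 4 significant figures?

Compose boost 2: (0.354 + 0.357)/(1 + 0.354×0.357) = 0.7110/1.12638 = 0.6312

u ≈ 0.6312c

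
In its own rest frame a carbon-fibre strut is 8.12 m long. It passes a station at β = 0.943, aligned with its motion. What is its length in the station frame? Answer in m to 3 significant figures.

L ≈ 2.70 m

γ = 1/√(1 − 0.943²) = 3.0049
Length contraction: L = L₀/γ = 8.12/3.0049 = 2.70 m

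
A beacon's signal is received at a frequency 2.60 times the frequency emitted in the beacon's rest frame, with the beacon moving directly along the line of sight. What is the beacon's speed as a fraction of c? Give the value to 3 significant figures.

β ≈ 0.742

f_obs/f_src = √((1+β)/(1−β)) = 2.60  ⇒  (1+β)/(1−β) = 6.7600
β = |1 − D²|/(1 + D²) = |1 − 6.7600|/(1 + 6.7600) = 0.742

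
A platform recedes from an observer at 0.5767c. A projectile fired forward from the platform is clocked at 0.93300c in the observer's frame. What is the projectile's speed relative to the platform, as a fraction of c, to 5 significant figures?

u' ≈ 0.77131c

Inverse velocity addition: u' = (u − v)/(1 − uv/c²)
= (0.93300 − 0.5767)/(1 − 0.93300×0.5767) = 0.35630/0.4619389 = 0.77131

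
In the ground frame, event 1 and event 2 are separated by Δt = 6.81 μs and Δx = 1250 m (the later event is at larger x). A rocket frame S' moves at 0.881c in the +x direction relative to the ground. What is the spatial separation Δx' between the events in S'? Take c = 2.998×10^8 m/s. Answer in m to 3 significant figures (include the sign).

Δx' ≈ -1160 m

γ = 1/√(1 − 0.881²) = 2.1136
Δx' = γ(Δx − vΔt) = 2.1136 × (1250 m − 0.881×(2.998×10^8 m/s)×6.81×10^-6 s)
= 2.1136 × (-548.68 m) = -1160 m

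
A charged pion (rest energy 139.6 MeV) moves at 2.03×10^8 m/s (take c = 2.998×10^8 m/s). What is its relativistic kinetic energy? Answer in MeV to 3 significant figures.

K ≈ 50.1 MeV

β = v/c = 2.03×10^8 / 2.998×10^8 = 0.67712
γ = 1/√(1 − 0.67712²) = 1.3589
K = (γ − 1)m₀c² = (1.3589 − 1) × 139.6 MeV = 0.35893 × 139.6 MeV = 50.1 MeV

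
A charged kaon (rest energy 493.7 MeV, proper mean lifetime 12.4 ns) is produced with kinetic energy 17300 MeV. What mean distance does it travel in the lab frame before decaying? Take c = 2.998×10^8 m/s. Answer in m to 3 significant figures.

d ≈ 134 m

γ = 1 + K/(m₀c²) = 1 + 17300/493.7 = 36.042
β = √(1 − 1/γ²) = 0.99962
Dilated lifetime: γτ₀ = 36.042 × 12.4 ns = 446.91 ns
d = βc·γτ₀ = 0.99962 × (2.998×10^8 m/s) × 4.4691×10^-7 s = 134 m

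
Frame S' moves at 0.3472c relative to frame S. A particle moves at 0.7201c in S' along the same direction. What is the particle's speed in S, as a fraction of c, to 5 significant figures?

u ≈ 0.85383c

Relativistic velocity addition: u = (u' + v)/(1 + u'v/c²)
= (0.7201 + 0.3472)/(1 + 0.7201×0.3472) = 1.0673/1.250019 = 0.85383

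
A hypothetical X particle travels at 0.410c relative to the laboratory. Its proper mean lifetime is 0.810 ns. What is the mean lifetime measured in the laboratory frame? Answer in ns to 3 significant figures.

Δt ≈ 0.888 ns

γ = 1/√(1 − 0.410²) = 1.0964
Time dilation: Δt = γτ₀ = 1.0964 × 0.810 ns = 0.888 ns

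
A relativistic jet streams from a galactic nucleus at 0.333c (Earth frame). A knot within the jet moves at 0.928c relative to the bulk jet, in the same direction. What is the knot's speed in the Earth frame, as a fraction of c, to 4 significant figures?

Relativistic velocity addition: u = (u' + v)/(1 + u'v/c²)
= (0.928 + 0.333)/(1 + 0.928×0.333) = 1.261/1.30902 = 0.9633

u ≈ 0.9633c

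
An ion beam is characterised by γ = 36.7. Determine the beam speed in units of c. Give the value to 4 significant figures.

β ≈ 0.9996

β = √(1 − 1/γ²) = √(1 − 1/36.7²) = √(0.999258) = 0.9996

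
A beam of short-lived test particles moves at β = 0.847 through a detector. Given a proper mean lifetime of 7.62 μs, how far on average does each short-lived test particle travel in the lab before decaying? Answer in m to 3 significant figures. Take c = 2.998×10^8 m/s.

d ≈ 3640 m

γ = 1/√(1 − 0.847²) = 1.8811
Dilated lifetime: Δt = γτ₀ = 1.8811 × 7.62 μs = 14.334 μs
d = vΔt = 0.847c × 14.334 μs = 2.5393×10^8 m/s × 1.4334×10^-5 s = 3640 m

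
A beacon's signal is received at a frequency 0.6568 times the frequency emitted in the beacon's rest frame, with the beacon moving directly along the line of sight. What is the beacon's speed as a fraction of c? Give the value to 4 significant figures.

β ≈ 0.3972

f_obs/f_src = √((1−β)/(1+β)) = 0.6568  ⇒  (1−β)/(1+β) = 0.431386
β = |1 − D²|/(1 + D²) = |1 − 0.431386|/(1 + 0.431386) = 0.3972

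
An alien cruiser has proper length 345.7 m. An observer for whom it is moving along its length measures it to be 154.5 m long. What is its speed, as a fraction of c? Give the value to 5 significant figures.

γ = L₀/L = 345.7/154.5 = 2.237540
β = √(1 − 1/γ²) = 0.89457

β ≈ 0.89457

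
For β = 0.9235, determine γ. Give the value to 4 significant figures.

γ ≈ 2.607

γ = 1/√(1 − β²) = 1/√(1 − 0.9235²) = 1/√(0.147148) = 2.607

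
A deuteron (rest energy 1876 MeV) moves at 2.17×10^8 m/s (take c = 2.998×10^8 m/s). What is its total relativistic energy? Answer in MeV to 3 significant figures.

β = v/c = 2.17×10^8 / 2.998×10^8 = 0.72382
γ = 1/√(1 − 0.72382²) = 1.4493
E = γm₀c² = 1.4493 × 1876 MeV = 2720 MeV

E ≈ 2720 MeV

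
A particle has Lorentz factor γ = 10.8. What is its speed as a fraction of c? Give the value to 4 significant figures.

β = √(1 − 1/γ²) = √(1 − 1/10.8²) = √(0.991427) = 0.9957

β ≈ 0.9957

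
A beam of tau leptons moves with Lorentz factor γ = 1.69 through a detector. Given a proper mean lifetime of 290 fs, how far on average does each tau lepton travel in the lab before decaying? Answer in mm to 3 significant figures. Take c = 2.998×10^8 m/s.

β = √(1 − 1/γ²) = √(1 − 1/1.69²) = 0.80615
Dilated lifetime: Δt = γτ₀ = 1.69 × 290 fs = 490.10 fs
d = vΔt = 0.80615c × 490.10 fs = 2.4168×10^8 m/s × 4.9010×10^-13 s = 0.118 mm

d ≈ 0.118 mm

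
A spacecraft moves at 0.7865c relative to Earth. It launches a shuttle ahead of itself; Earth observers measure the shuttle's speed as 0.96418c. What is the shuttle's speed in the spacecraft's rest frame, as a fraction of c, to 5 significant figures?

Inverse velocity addition: u' = (u − v)/(1 − uv/c²)
= (0.96418 − 0.7865)/(1 − 0.96418×0.7865) = 0.17768/0.2416724 = 0.73521

u' ≈ 0.73521c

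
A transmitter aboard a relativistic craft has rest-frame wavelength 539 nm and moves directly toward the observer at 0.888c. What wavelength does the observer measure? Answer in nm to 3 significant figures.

λ_obs ≈ 131 nm

Relativistic Doppler: λ_obs = λ_src √((1−β)/(1+β))
= 539 × √(0.11200/1.8880) = 539 × 0.24356 = 131 nm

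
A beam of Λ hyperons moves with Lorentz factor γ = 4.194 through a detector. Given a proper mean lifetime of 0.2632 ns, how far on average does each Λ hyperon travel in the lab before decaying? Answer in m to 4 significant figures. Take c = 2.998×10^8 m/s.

β = √(1 − 1/γ²) = √(1 − 1/4.194²) = 0.971158
Dilated lifetime: Δt = γτ₀ = 4.194 × 0.2632 ns = 1.10386 ns
d = vΔt = 0.971158c × 1.10386 ns = 2.91153×10^8 m/s × 1.10386×10^-9 s = 0.3214 m

d ≈ 0.3214 m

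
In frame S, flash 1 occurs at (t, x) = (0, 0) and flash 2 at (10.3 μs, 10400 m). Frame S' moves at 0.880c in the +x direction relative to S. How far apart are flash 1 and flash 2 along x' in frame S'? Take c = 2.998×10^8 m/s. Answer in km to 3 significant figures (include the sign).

γ = 1/√(1 − 0.880²) = 2.1054
Δx' = γ(Δx − vΔt) = 2.1054 × (10400 m − 0.880×(2.998×10^8 m/s)×10.3×10^-6 s)
= 2.1054 × (7682.6 m) = 16.2 km

Δx' ≈ 16.2 km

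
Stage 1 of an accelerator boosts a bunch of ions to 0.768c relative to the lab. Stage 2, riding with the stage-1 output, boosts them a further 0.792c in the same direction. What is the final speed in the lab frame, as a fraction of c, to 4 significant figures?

u ≈ 0.9700c

Compose boost 2: (0.792 + 0.768)/(1 + 0.792×0.768) = 1.560/1.60826 = 0.9700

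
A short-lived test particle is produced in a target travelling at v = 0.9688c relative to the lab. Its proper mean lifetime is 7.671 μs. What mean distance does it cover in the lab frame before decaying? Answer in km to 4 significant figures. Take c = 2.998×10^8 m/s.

d ≈ 8.990 km

γ = 1/√(1 − 0.9688²) = 4.03480
Dilated lifetime: Δt = γτ₀ = 4.03480 × 7.671 μs = 30.9509 μs
d = vΔt = 0.9688c × 30.9509 μs = 2.90446×10^8 m/s × 3.09509×10^-5 s = 8.990 km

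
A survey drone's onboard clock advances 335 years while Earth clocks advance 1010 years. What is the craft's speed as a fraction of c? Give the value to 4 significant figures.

γ = Δt/τ₀ = 1010/335 = 3.01493
β = √(1 − 1/γ²) = √(1 − 1/3.01493²) = 0.9434

β ≈ 0.9434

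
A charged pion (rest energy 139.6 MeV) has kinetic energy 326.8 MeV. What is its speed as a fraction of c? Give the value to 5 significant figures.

β ≈ 0.95415

γ = 1 + K/(m₀c²) = 1 + 326.8/139.6 = 3.340974
β = √(1 − 1/γ²) = 0.95415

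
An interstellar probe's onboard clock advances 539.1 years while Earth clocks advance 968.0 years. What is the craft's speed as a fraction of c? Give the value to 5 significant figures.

β ≈ 0.83057

γ = Δt/τ₀ = 968.0/539.1 = 1.795585
β = √(1 − 1/γ²) = √(1 − 1/1.795585²) = 0.83057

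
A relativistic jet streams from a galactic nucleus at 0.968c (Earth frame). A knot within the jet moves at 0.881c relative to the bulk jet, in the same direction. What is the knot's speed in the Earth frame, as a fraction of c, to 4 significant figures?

u ≈ 0.9979c

Relativistic velocity addition: u = (u' + v)/(1 + u'v/c²)
= (0.881 + 0.968)/(1 + 0.881×0.968) = 1.849/1.85281 = 0.9979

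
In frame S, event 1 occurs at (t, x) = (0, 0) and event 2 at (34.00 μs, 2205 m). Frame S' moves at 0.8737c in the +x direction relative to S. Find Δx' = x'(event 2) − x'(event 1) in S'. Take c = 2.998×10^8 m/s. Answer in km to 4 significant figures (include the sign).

Δx' ≈ -13.77 km

γ = 1/√(1 − 0.8737²) = 2.05565
Δx' = γ(Δx − vΔt) = 2.05565 × (2205 m − 0.8737×(2.998×10^8 m/s)×34.00×10^-6 s)
= 2.05565 × (-6700.80 m) = -13.77 km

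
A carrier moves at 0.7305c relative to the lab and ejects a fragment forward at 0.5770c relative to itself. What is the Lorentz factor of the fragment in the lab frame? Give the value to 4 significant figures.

u_lab = (0.5770 + 0.7305)/(1 + 0.5770×0.7305) = 1.3075/1.421498 = 0.9198040
γ = 1/√(1 − 0.9198040²) = 2.549

γ ≈ 2.549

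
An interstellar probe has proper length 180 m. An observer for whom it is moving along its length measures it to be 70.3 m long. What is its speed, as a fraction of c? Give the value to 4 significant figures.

β ≈ 0.9206

γ = L₀/L = 180/70.3 = 2.56046
β = √(1 − 1/γ²) = 0.9206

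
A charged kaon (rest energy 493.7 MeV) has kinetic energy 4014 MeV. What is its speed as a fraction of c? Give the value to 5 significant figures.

γ = 1 + K/(m₀c²) = 1 + 4014/493.7 = 9.130444
β = √(1 − 1/γ²) = 0.99398

β ≈ 0.99398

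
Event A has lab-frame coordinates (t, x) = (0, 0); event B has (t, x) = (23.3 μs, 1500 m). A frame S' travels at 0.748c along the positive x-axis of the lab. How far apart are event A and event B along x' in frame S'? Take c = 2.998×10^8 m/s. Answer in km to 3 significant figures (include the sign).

γ = 1/√(1 − 0.748²) = 1.5067
Δx' = γ(Δx − vΔt) = 1.5067 × (1500 m − 0.748×(2.998×10^8 m/s)×23.3×10^-6 s)
= 1.5067 × (-3725.0 m) = -5.61 km

Δx' ≈ -5.61 km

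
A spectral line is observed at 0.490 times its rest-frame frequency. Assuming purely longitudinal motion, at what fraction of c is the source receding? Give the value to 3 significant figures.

β ≈ 0.613

f_obs/f_src = √((1−β)/(1+β)) = 0.490  ⇒  (1−β)/(1+β) = 0.24010
β = |1 − D²|/(1 + D²) = |1 − 0.24010|/(1 + 0.24010) = 0.613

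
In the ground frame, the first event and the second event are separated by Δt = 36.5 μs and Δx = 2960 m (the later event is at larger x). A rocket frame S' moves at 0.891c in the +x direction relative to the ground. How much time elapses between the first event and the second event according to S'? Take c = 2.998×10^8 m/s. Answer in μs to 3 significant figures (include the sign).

γ = 1/√(1 − 0.891²) = 2.2026
Δt' = γ(Δt − vΔx/c²) = 2.2026 × (36.5 μs − 0.891×2960 m / (2.998×10^8 m/s))
= 2.2026 × (27.703 μs) = 61.0 μs

Δt' ≈ 61.0 μs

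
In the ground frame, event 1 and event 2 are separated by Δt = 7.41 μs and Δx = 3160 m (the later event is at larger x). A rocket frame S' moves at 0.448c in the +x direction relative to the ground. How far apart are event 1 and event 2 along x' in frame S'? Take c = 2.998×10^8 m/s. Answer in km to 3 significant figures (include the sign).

γ = 1/√(1 − 0.448²) = 1.1185
Δx' = γ(Δx − vΔt) = 1.1185 × (3160 m − 0.448×(2.998×10^8 m/s)×7.41×10^-6 s)
= 1.1185 × (2164.8 m) = 2.42 km

Δx' ≈ 2.42 km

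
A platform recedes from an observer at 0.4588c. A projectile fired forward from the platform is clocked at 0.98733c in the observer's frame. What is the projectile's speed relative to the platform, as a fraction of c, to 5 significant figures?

u' ≈ 0.96621c

Inverse velocity addition: u' = (u − v)/(1 − uv/c²)
= (0.98733 − 0.4588)/(1 − 0.98733×0.4588) = 0.52853/0.5470130 = 0.96621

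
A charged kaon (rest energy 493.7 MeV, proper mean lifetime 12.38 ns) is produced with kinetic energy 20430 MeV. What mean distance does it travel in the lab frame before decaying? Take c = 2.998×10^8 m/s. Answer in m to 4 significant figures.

d ≈ 157.3 m

γ = 1 + K/(m₀c²) = 1 + 20430/493.7 = 42.3814
β = √(1 − 1/γ²) = 0.999722
Dilated lifetime: γτ₀ = 42.3814 × 12.38 ns = 524.682 ns
d = βc·γτ₀ = 0.999722 × (2.998×10^8 m/s) × 5.24682×10^-7 s = 157.3 m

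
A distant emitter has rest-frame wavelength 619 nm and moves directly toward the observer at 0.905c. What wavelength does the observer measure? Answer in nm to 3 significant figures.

Relativistic Doppler: λ_obs = λ_src √((1−β)/(1+β))
= 619 × √(0.095000/1.9050) = 619 × 0.22331 = 138 nm

λ_obs ≈ 138 nm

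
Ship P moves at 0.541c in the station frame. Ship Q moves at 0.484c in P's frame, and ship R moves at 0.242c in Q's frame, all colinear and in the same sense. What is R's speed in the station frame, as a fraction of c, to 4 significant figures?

Compose boost 2: (0.484 + 0.541)/(1 + 0.484×0.541) = 1.025/1.26184 = 0.812303
Compose boost 3: (0.242 + 0.812303)/(1 + 0.242×0.812303) = 1.05430/1.19658 = 0.8811

u ≈ 0.8811c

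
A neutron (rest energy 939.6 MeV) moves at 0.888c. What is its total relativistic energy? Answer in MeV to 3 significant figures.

E ≈ 2040 MeV

γ = 1/√(1 − 0.888²) = 2.1747
E = γm₀c² = 2.1747 × 939.6 MeV = 2040 MeV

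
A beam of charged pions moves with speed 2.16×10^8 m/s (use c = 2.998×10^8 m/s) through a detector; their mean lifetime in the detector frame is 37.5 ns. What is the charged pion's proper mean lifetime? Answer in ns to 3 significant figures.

β = v/c = 2.16×10^8 / 2.998×10^8 = 0.72048
γ = 1/√(1 − 0.72048²) = 1.4420
Proper time: τ₀ = Δt/γ = 37.5/1.4420 = 26.0 ns

τ₀ ≈ 26.0 ns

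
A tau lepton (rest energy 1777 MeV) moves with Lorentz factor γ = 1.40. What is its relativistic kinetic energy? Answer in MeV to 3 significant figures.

γ = 1.40 (given)
K = (γ − 1)m₀c² = (1.40 − 1) × 1777 MeV = 0.40000 × 1777 MeV = 711 MeV

K ≈ 711 MeV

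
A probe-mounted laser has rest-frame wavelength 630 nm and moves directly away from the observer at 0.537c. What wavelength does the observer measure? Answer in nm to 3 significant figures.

λ_obs ≈ 1150 nm

Relativistic Doppler: λ_obs = λ_src √((1+β)/(1−β))
= 630 × √(1.5370/0.46300) = 630 × 1.8220 = 1150 nm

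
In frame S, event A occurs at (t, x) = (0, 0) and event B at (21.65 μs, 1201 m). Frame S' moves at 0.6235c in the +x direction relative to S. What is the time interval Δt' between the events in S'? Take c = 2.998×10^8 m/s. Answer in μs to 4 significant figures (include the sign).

Δt' ≈ 24.50 μs

γ = 1/√(1 − 0.6235²) = 1.27906
Δt' = γ(Δt − vΔx/c²) = 1.27906 × (21.65 μs − 0.6235×1201 m / (2.998×10^8 m/s))
= 1.27906 × (19.1523 μs) = 24.50 μs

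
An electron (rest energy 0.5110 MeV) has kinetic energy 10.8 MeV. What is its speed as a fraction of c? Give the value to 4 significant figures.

γ = 1 + K/(m₀c²) = 1 + 10.8/0.5110 = 22.1350
β = √(1 − 1/γ²) = 0.9990

β ≈ 0.9990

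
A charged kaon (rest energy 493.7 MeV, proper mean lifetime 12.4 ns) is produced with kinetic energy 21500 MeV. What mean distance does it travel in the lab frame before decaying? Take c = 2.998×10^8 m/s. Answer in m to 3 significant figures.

d ≈ 166 m

γ = 1 + K/(m₀c²) = 1 + 21500/493.7 = 44.549
β = √(1 − 1/γ²) = 0.99975
Dilated lifetime: γτ₀ = 44.549 × 12.4 ns = 552.40 ns
d = βc·γτ₀ = 0.99975 × (2.998×10^8 m/s) × 5.5240×10^-7 s = 166 m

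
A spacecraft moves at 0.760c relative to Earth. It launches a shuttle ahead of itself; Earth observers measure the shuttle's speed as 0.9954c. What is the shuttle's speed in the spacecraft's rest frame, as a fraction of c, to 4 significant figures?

Inverse velocity addition: u' = (u − v)/(1 − uv/c²)
= (0.9954 − 0.760)/(1 − 0.9954×0.760) = 0.2354/0.243496 = 0.9668

u' ≈ 0.9668c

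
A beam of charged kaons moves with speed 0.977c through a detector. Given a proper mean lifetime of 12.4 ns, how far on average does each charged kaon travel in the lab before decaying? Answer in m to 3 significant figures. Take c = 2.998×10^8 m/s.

d ≈ 17.0 m

γ = 1/√(1 − 0.977²) = 4.6896
Dilated lifetime: Δt = γτ₀ = 4.6896 × 12.4 ns = 58.151 ns
d = vΔt = 0.977c × 58.151 ns = 2.9290×10^8 m/s × 5.8151×10^-8 s = 17.0 m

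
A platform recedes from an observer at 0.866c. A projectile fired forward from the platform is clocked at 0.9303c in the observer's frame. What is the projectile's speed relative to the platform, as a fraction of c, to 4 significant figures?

Inverse velocity addition: u' = (u − v)/(1 − uv/c²)
= (0.9303 − 0.866)/(1 − 0.9303×0.866) = 0.06430/0.194360 = 0.3308

u' ≈ 0.3308c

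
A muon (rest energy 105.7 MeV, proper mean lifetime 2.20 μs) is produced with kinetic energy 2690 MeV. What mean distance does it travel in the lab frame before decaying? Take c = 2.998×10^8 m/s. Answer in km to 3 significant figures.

γ = 1 + K/(m₀c²) = 1 + 2690/105.7 = 26.449
β = √(1 − 1/γ²) = 0.99929
Dilated lifetime: γτ₀ = 26.449 × 2.20 μs = 58.189 μs
d = βc·γτ₀ = 0.99929 × (2.998×10^8 m/s) × 5.8189×10^-5 s = 17.4 km

d ≈ 17.4 km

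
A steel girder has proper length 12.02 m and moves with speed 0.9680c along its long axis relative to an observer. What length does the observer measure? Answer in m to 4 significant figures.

γ = 1/√(1 − 0.9680²) = 3.98485
Length contraction: L = L₀/γ = 12.02/3.98485 = 3.016 m

L ≈ 3.016 m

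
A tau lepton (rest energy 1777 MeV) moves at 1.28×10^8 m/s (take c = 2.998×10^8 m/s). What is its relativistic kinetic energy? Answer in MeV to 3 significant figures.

K ≈ 188 MeV

β = v/c = 1.28×10^8 / 2.998×10^8 = 0.42695
γ = 1/√(1 − 0.42695²) = 1.1059
K = (γ − 1)m₀c² = (1.1059 − 1) × 1777 MeV = 0.10586 × 1777 MeV = 188 MeV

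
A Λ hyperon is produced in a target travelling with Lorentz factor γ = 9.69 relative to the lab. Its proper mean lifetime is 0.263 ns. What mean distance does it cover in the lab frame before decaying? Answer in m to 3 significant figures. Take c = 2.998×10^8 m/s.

d ≈ 0.760 m

β = √(1 − 1/γ²) = √(1 − 1/9.69²) = 0.99466
Dilated lifetime: Δt = γτ₀ = 9.69 × 0.263 ns = 2.5485 ns
d = vΔt = 0.99466c × 2.5485 ns = 2.9820×10^8 m/s × 2.5485×10^-9 s = 0.760 m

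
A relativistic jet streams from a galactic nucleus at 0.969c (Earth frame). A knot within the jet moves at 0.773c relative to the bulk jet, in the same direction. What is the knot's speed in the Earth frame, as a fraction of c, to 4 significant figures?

u ≈ 0.9960c

Relativistic velocity addition: u = (u' + v)/(1 + u'v/c²)
= (0.773 + 0.969)/(1 + 0.773×0.969) = 1.742/1.74904 = 0.9960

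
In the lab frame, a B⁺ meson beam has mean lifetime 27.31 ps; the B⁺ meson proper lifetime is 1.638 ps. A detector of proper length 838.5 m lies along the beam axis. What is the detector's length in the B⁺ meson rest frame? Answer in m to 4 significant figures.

Time dilation ⇒ γ = Δt/τ₀ = 27.31/1.638 = 16.6728
Length contraction: L = L₀/γ = 838.5/16.6728 = 50.29 m

L ≈ 50.29 m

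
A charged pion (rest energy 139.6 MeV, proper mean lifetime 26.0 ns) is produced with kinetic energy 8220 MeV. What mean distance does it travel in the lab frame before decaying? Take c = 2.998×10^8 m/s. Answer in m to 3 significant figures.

d ≈ 467 m

γ = 1 + K/(m₀c²) = 1 + 8220/139.6 = 59.883
β = √(1 − 1/γ²) = 0.99986
Dilated lifetime: γτ₀ = 59.883 × 26.0 ns = 1556.9 ns
d = βc·γτ₀ = 0.99986 × (2.998×10^8 m/s) × 1.5569×10^-6 s = 467 m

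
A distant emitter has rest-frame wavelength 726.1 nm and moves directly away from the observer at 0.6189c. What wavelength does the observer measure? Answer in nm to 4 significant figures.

Relativistic Doppler: λ_obs = λ_src √((1+β)/(1−β))
= 726.1 × √(1.61890/0.381100) = 726.1 × 2.06106 = 1497 nm

λ_obs ≈ 1497 nm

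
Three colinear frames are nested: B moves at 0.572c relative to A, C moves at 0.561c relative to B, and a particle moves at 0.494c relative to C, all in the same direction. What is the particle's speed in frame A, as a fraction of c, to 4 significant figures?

u ≈ 0.9494c

Compose boost 2: (0.561 + 0.572)/(1 + 0.561×0.572) = 1.133/1.32089 = 0.857754
Compose boost 3: (0.494 + 0.857754)/(1 + 0.494×0.857754) = 1.35175/1.42373 = 0.9494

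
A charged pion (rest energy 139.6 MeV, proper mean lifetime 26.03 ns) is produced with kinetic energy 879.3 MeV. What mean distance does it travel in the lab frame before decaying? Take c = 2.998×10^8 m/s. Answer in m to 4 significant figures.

γ = 1 + K/(m₀c²) = 1 + 879.3/139.6 = 7.29871
β = √(1 − 1/γ²) = 0.990570
Dilated lifetime: γτ₀ = 7.29871 × 26.03 ns = 189.985 ns
d = βc·γτ₀ = 0.990570 × (2.998×10^8 m/s) × 1.89985×10^-7 s = 56.42 m

d ≈ 56.42 m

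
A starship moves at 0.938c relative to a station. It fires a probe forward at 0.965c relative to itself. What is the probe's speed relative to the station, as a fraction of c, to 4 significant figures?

u ≈ 0.9989c

Relativistic velocity addition: u = (u' + v)/(1 + u'v/c²)
= (0.965 + 0.938)/(1 + 0.965×0.938) = 1.903/1.90517 = 0.9989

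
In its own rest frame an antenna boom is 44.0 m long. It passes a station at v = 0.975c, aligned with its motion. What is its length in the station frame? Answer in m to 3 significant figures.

L ≈ 9.78 m

γ = 1/√(1 − 0.975²) = 4.5004
Length contraction: L = L₀/γ = 44.0/4.5004 = 9.78 m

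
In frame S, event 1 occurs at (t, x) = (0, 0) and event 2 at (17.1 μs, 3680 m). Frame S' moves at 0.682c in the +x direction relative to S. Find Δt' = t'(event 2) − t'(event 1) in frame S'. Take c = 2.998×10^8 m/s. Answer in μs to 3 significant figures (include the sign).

Δt' ≈ 11.9 μs

γ = 1/√(1 − 0.682²) = 1.3673
Δt' = γ(Δt − vΔx/c²) = 1.3673 × (17.1 μs − 0.682×3680 m / (2.998×10^8 m/s))
= 1.3673 × (8.7286 μs) = 11.9 μs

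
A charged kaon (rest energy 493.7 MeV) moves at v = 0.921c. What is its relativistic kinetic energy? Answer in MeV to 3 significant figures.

γ = 1/√(1 − 0.921²) = 2.5670
K = (γ − 1)m₀c² = (2.5670 − 1) × 493.7 MeV = 1.5670 × 493.7 MeV = 774 MeV

K ≈ 774 MeV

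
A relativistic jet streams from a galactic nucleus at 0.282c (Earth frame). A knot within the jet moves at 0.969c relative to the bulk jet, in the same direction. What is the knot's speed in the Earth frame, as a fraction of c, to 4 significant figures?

Relativistic velocity addition: u = (u' + v)/(1 + u'v/c²)
= (0.969 + 0.282)/(1 + 0.969×0.282) = 1.251/1.27326 = 0.9825

u ≈ 0.9825c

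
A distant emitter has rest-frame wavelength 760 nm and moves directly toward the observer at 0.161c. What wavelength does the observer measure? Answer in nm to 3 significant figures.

λ_obs ≈ 646 nm

Relativistic Doppler: λ_obs = λ_src √((1−β)/(1+β))
= 760 × √(0.83900/1.1610) = 760 × 0.85009 = 646 nm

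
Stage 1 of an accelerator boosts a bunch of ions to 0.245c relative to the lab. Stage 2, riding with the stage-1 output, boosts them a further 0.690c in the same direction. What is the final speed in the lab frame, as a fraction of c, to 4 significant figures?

Compose boost 2: (0.690 + 0.245)/(1 + 0.690×0.245) = 0.9350/1.16905 = 0.7998

u ≈ 0.7998c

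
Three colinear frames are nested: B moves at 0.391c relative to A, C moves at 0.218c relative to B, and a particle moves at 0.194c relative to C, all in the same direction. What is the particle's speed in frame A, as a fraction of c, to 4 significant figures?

u ≈ 0.6810c

Compose boost 2: (0.218 + 0.391)/(1 + 0.218×0.391) = 0.6090/1.08524 = 0.561167
Compose boost 3: (0.194 + 0.561167)/(1 + 0.194×0.561167) = 0.755167/1.10887 = 0.6810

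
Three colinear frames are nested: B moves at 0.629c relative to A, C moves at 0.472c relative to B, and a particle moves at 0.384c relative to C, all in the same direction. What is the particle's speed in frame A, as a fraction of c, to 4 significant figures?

Compose boost 2: (0.472 + 0.629)/(1 + 0.472×0.629) = 1.101/1.29689 = 0.848955
Compose boost 3: (0.384 + 0.848955)/(1 + 0.384×0.848955) = 1.23296/1.32600 = 0.9298

u ≈ 0.9298c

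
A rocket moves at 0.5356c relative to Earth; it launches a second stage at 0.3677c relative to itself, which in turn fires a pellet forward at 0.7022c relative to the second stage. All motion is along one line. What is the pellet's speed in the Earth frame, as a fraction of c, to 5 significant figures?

Compose boost 2: (0.3677 + 0.5356)/(1 + 0.3677×0.5356) = 0.90330/1.196940 = 0.7546743
Compose boost 3: (0.7022 + 0.7546743)/(1 + 0.7022×0.7546743) = 1.456874/1.529932 = 0.95225

u ≈ 0.95225c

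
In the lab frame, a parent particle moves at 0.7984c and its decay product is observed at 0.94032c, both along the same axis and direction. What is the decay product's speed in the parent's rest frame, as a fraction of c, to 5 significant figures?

Inverse velocity addition: u' = (u − v)/(1 − uv/c²)
= (0.94032 − 0.7984)/(1 − 0.94032×0.7984) = 0.14192/0.2492485 = 0.56939

u' ≈ 0.56939c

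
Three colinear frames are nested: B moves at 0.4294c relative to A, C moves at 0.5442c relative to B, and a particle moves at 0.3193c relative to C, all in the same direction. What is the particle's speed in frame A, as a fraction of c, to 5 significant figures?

u ≈ 0.88538c

Compose boost 2: (0.5442 + 0.4294)/(1 + 0.5442×0.4294) = 0.97360/1.233679 = 0.7891839
Compose boost 3: (0.3193 + 0.7891839)/(1 + 0.3193×0.7891839) = 1.108484/1.251986 = 0.88538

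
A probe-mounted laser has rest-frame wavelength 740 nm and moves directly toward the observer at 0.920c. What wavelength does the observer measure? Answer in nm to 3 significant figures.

λ_obs ≈ 151 nm

Relativistic Doppler: λ_obs = λ_src √((1−β)/(1+β))
= 740 × √(0.080000/1.9200) = 740 × 0.20412 = 151 nm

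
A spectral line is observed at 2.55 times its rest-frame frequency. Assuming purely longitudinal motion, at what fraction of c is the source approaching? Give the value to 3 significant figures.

f_obs/f_src = √((1+β)/(1−β)) = 2.55  ⇒  (1+β)/(1−β) = 6.5025
β = |1 − D²|/(1 + D²) = |1 − 6.5025|/(1 + 6.5025) = 0.733

β ≈ 0.733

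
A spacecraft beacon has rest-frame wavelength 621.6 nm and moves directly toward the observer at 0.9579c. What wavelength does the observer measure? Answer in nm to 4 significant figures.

λ_obs ≈ 91.15 nm

Relativistic Doppler: λ_obs = λ_src √((1−β)/(1+β))
= 621.6 × √(0.0421000/1.95790) = 621.6 × 0.146638 = 91.15 nm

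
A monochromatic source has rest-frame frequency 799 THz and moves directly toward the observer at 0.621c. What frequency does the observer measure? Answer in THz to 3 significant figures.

Relativistic Doppler: f_obs = f_src √((1+β)/(1−β))
= 799 × √(1.6210/0.37900) = 799 × 2.0681 = 1650 THz

f_obs ≈ 1650 THz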